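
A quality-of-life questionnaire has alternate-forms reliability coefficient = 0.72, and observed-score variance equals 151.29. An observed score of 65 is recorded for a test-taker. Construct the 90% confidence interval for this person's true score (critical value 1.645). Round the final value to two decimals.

σ = 151.29^(1/2) = 12.3000
The standard error of measurement is 12.3000×√(1 − 0.7200) ≃ 12.3000×0.5292 ≃ 6.5085.
1.645 × SEM ≃ 10.7066
CI = 65 ± 10.7066 → [54.2934, 75.7066]

[54.29, 75.71]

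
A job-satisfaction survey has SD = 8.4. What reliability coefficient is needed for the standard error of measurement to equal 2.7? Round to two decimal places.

0.90

r = 1 − (SEM / SD)² = 1 − (2.70000 / 8.4)² ≃ 1 − 0.10332 ≃ 0.89668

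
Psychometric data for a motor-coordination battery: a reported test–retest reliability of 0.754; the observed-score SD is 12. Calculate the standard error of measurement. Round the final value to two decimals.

SEM = 12.000 × √(1 − 0.754) = 12.000 × √0.246 ≈ 12.000 × 0.496 ≈ 5.952

5.95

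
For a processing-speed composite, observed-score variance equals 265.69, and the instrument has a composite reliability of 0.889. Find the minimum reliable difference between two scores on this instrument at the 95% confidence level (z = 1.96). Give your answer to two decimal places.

σ = 265.69^(1/2) = 16.3000
The standard error of measurement is 16.3000·√(1 − 0.8890) ≈ 16.3000·0.3332 ≈ 5.4306.
SE_diff = √2 · SEM ≈ 7.6801
Minimum reliable difference = 1.96 · SE_diff ≈ 1.96 · 7.6801 ≈ 15.0529

15.05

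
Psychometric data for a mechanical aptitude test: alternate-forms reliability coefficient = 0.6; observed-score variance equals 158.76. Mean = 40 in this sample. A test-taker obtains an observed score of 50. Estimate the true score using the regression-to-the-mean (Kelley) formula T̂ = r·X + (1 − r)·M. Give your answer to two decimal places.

T̂ = 0.6000(50) + 0.4000(40) ≈ 46.0000

46.00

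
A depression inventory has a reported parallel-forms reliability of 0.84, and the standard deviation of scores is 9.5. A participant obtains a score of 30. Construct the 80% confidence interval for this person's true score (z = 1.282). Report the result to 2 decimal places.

SEM = 9.50000×√(1 − 0.84000) ≈ 3.80000
Half-width = 1.282×3.80000 ≈ 4.87160
Interval: (25.12840, 34.87160)

[25.13, 34.87]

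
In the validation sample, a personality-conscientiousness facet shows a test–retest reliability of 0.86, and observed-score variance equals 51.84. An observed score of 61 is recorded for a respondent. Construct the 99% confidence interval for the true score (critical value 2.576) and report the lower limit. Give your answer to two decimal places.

54.06

σ = 51.84^(1/2) = 7.2000
SEM = 7.2000×√(1 − 0.8600) ≃ 2.6940
2.576 × SEM ≃ 6.9397
Lower bound: 61 − 6.9397 = 54.0603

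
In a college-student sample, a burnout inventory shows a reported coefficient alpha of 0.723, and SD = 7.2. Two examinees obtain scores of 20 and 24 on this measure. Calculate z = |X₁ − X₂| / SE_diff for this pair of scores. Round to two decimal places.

SEM = 7.2000×√(1 − 0.7230) ≈ 3.7894
Standard error of the difference = 3.7894·√2 ≈ 5.3590
z = 4 / 5.3590 ≈ 0.7464

0.75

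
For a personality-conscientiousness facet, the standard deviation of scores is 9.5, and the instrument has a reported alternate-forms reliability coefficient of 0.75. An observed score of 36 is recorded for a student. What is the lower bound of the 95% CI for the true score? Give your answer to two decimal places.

26.69

SEM = 9.500 × √(1 − 0.750) = 9.500 × √0.250 ≈ 9.500 × 0.500 ≈ 4.750
Half-width = 1.96×4.750 ≈ 9.310
Lower bound: 36 − 9.310 = 26.690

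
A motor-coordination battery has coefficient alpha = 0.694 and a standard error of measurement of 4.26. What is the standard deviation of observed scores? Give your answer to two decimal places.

7.70

SD = SEM / √(1 − r) = 4.26 / √0.306 ≃ 4.26 / 0.553 ≃ 7.701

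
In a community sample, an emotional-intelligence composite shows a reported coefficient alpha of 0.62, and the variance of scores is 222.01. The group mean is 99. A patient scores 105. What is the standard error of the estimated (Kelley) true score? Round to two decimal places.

σ = 222.01^(1/2) = 14.900
SE_est = SD · √(r(1 − r)) = 14.900 · √0.236 ≈ 14.900 · 0.485 ≈ 7.232

7.23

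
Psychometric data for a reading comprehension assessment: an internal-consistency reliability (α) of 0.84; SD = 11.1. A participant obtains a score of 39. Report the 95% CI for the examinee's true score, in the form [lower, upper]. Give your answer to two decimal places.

The standard error of measurement is 11.100·√(1 − 0.840) ≃ 11.100·0.400 ≃ 4.440.
1.96 · SEM ≃ 8.702
Interval: (30.298, 47.702)

[30.30, 47.70]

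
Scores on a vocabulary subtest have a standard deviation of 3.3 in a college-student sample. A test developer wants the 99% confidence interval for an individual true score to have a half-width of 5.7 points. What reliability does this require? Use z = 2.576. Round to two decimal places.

Required SEM = 5.7 / 2.576 ≈ 2.213
r = 1 − (SEM / SD)² = 1 − (2.213 / 3.3)² ≈ 1 − 0.450 ≈ 0.550

0.55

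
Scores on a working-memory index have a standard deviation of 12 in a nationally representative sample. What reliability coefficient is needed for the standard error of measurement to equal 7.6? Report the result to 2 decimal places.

r = 1 − (SEM / SD)² = 1 − (7.6000 / 12)² ≈ 1 − 0.4011 ≈ 0.5989

0.60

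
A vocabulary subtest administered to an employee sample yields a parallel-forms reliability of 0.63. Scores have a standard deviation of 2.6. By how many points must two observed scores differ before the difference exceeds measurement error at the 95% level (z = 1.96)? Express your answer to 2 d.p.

SEM = 2.6000*√(1 − 0.6300) ≈ 1.5815
SE_diff = SEM * √2 ≈ 1.5815 * 1.4142 ≈ 2.2366
Minimum reliable difference = 1.96 * SE_diff ≈ 1.96 * 2.2366 ≈ 4.3837

4.38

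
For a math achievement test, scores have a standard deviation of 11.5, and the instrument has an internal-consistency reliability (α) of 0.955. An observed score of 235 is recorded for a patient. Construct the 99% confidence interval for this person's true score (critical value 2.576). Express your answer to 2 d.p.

[228.72, 241.28]

SEM = 11.500 × √(1 − 0.955) = 11.500 × √0.045 ≃ 11.500 × 0.212 ≃ 2.440
Half-width = 2.576×2.440 ≃ 6.284
99% CI: 235 ± 6.284 = [228.716, 241.284]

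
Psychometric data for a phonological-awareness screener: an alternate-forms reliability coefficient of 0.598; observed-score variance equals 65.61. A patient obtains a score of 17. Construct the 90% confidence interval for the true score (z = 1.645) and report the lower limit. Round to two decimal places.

8.55

SD = √65.61 = 8.10000
SEM = 8.10000 · √(1 − 0.59800) = 8.10000 · √0.40200 ≈ 8.10000 · 0.63403 ≈ 5.13568
1.645 · SEM ≈ 8.44820
Lower limit = 17 − 8.44820 ≈ 8.55180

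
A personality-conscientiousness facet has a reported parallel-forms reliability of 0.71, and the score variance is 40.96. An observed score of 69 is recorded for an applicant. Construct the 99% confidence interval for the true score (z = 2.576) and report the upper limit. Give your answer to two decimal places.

77.88

SD = √40.96 ≈ 6.40000
SEM = 6.40000 × √(1 − 0.71000) = 6.40000 × √0.29000 ≈ 6.40000 × 0.53852 ≈ 3.44651
Margin = 2.576 × 3.44651 ≈ 8.87820
Upper limit = 69 + 8.87820 ≈ 77.87820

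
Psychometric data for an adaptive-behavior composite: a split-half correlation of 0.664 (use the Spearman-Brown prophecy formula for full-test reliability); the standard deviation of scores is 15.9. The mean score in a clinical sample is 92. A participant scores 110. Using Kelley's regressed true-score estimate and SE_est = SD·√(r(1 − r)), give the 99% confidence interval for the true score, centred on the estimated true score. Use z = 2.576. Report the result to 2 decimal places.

Full-length reliability (Spearman-Brown) = 2(0.664)/(1+0.664) ≈ 0.7981
Estimated true score = 0.7981*110 + (1 − 0.7981)*92 ≈ 106.3654
SE_est = 15.9000·√[r(1 − r)] ≈ 6.3828
CI = 106.3654 ± 2.576 * 6.3828 → [89.9232, 122.8075]

[89.92, 122.81]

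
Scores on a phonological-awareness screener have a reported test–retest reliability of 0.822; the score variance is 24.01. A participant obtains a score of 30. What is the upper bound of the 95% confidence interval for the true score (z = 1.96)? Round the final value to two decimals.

34.05

σ = 24.01^(1/2) = 4.90000
SEM = 4.90000 · √(1 − 0.82200) = 4.90000 · √0.17800 ≈ 4.90000 · 0.42190 ≈ 2.06731
Half-width = 1.96·2.06731 ≈ 4.05193
Upper limit = 30 + 4.05193 ≈ 34.05193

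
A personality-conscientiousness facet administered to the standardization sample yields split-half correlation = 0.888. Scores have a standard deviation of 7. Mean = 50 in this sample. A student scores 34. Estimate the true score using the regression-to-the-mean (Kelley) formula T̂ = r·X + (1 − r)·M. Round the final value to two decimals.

34.95

Spearman-Brown: r = 2(0.888) / (1 + 0.888) = 1.7760 / 1.8880 ≃ 0.9407
T̂ = 0.9407(34) + 0.0593(50) ≃ 34.9492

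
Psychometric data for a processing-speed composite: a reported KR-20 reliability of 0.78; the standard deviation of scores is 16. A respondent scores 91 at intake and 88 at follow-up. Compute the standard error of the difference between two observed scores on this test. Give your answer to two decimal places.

10.61

SEM = 16.0000 * √(1 − 0.7800) = 16.0000 * √0.2200 ≈ 16.0000 * 0.4690 ≈ 7.5047
Standard error of the difference = 7.5047·√2 ≈ 10.6132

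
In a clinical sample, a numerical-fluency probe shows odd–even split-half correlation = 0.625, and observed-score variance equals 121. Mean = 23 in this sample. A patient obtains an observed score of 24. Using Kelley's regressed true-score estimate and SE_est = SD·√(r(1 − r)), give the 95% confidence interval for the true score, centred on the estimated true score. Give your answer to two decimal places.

σ = 121^(1/2) = 11.00000
Spearman-Brown: r = 2(0.625) / (1 + 0.625) = 1.25000 / 1.62500 ≈ 0.76923
Estimated true score = 0.76923·24 + (1 − 0.76923)·23 ≈ 23.76923
SE_est = SD · √(r(1 − r)) = 11.00000 · √0.17751 ≈ 11.00000 · 0.42133 ≈ 4.63458
CI = 23.76923 ± 1.96 · 4.63458 → [14.68546, 32.85300]

[14.69, 32.85]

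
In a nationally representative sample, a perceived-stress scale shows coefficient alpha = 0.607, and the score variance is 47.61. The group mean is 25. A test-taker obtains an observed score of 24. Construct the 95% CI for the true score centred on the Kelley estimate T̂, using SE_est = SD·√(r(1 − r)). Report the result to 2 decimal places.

SD = √47.61 ≈ 6.9000
Estimated true score = 0.6070*24 + (1 − 0.6070)*25 ≈ 24.3930
SE_est = SD * √(r(1 − r)) = 6.9000 * √0.2386 ≈ 6.9000 * 0.4884 ≈ 3.3701
CI = 24.3930 ± 1.96 * 3.3701 → [17.7877, 30.9983]

[17.79, 31.00]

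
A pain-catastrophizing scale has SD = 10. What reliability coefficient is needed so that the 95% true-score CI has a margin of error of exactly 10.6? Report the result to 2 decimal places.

Required SEM = 10.6 / 1.96 ≈ 5.40816
r = 1 − (5.40816/10)² ≈ 1 − 0.29248 ≈ 0.70752

0.71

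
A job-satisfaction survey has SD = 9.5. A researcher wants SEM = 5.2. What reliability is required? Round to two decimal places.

0.70

r = 1 − (5.200/9.5)² ≃ 1 − 0.300 ≃ 0.700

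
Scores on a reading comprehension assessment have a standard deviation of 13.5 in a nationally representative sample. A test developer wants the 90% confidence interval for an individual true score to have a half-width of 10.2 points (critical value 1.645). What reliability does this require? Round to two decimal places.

SEM needed = half-width / z = 10.2/1.645 ≈ 6.2006
r = 1 − (6.2006/13.5)² ≈ 1 − 0.2110 ≈ 0.7890

0.79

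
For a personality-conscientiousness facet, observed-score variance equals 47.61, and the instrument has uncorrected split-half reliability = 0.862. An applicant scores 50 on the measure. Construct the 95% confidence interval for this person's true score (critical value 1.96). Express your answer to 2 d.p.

SD = √47.61 = 6.90000
r_full = 2·0.862 / (1 + 0.862) ≈ 0.92589
SEM = 6.90000·√(1 − 0.92589) ≈ 1.87845
Half-width = 1.96·1.87845 ≈ 3.68175
CI = 50 ± 3.68175 → [46.31825, 53.68175]

[46.32, 53.68]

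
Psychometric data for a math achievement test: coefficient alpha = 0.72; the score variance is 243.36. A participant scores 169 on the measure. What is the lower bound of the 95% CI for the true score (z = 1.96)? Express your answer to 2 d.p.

SD = √243.36 ≈ 15.600
SEM = 15.600×√(1 − 0.720) ≈ 8.255
Margin = 1.96 × 8.255 ≈ 16.179
Lower bound: 169 − 16.179 = 152.821

152.82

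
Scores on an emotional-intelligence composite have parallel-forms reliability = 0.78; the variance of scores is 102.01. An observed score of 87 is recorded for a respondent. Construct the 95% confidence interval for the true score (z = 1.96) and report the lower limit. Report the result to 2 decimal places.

σ = 102.01^(1/2) = 10.10000
SEM = 10.10000 * √(1 − 0.78000) = 10.10000 * √0.22000 ≈ 10.10000 * 0.46904 ≈ 4.73732
1.96 * SEM ≈ 9.28515
Lower limit = 87 − 9.28515 ≈ 77.71485

77.71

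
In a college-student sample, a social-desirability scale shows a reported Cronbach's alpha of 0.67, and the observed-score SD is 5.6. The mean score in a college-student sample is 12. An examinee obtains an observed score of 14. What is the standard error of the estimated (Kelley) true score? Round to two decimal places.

SE_est = 5.60000×√(0.67000×0.33000) ≈ 2.63319

2.63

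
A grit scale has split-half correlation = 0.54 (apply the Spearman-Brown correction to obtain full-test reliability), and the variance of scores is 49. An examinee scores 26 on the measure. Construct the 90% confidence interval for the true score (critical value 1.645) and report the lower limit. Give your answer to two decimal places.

SD = √49 = 7.0000
Full-length reliability (Spearman-Brown) = 2(0.54)/(1+0.54) ≈ 0.7013
SEM = 7.0000·√(1 − 0.7013) ≈ 3.8258
1.645 · SEM ≈ 6.2934
Lower limit = 26 − 6.2934 ≈ 19.7066

19.71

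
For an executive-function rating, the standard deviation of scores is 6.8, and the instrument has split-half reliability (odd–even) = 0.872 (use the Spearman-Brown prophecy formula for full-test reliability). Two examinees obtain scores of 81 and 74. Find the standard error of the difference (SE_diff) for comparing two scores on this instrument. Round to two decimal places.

2.51

r_full = 2·0.872 / (1 + 0.872) ≈ 0.9316
SEM = 6.8000 · √(1 − 0.9316) = 6.8000 · √0.0684 ≈ 6.8000 · 0.2615 ≈ 1.7781
SE_diff = SEM · √2 ≈ 1.7781 · 1.4142 ≈ 2.5146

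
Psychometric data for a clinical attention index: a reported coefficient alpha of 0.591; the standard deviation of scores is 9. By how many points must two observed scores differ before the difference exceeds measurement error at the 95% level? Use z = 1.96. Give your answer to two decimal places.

SEM = 9.0000 × √(1 − 0.5910) = 9.0000 × √0.4090 ≈ 9.0000 × 0.6395 ≈ 5.7558
SE_diff = √2 × SEM ≈ 8.1399
Minimum reliable difference = 1.96 × SE_diff ≈ 1.96 × 8.1399 ≈ 15.9542

15.95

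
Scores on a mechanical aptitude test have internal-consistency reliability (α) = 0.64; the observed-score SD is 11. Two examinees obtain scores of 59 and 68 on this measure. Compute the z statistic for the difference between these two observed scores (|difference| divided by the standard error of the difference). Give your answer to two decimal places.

0.96

The standard error of measurement is 11.00000×√(1 − 0.64000) ≃ 11.00000×0.60000 ≃ 6.60000.
SE_diff = SEM × √2 ≃ 6.60000 × 1.41421 ≃ 9.33381
z = 9 / 9.33381 ≃ 0.96424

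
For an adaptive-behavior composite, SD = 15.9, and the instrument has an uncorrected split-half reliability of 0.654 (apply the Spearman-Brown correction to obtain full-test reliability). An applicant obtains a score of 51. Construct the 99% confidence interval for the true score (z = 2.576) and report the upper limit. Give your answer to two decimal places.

69.73

Full-length reliability (Spearman-Brown) = 2(0.654)/(1+0.654) ≈ 0.79081
SEM = 15.90000 × √(1 − 0.79081) = 15.90000 × √0.20919 ≈ 15.90000 × 0.45737 ≈ 7.27223
2.576 × SEM ≈ 18.73326
Upper limit = 51 + 18.73326 ≈ 69.73326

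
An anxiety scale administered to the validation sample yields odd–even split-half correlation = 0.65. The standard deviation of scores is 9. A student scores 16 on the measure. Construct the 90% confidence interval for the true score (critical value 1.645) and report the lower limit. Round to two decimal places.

Full-length reliability (Spearman-Brown) = 2(0.65)/(1+0.65) ≈ 0.7879
SEM = 9.0000*√(1 − 0.7879) ≈ 4.1451
Margin = 1.645 * 4.1451 ≈ 6.8187
Lower limit = 16 − 6.8187 ≈ 9.1813

9.18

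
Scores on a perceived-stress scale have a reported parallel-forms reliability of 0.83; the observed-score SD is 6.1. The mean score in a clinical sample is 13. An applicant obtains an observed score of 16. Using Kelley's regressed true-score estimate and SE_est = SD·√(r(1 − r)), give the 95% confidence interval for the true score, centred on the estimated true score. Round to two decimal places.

Estimated true score = 0.83000·16 + (1 − 0.83000)·13 ≈ 15.49000
SE_est = 6.10000·√[r(1 − r)] ≈ 2.29136
CI = 15.49000 ± 1.96 · 2.29136 → [10.99893, 19.98107]

[11.00, 19.98]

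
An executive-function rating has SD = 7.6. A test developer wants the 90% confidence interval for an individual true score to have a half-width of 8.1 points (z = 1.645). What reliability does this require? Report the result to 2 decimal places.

SEM needed = half-width / z = 8.1/1.645 ≈ 4.924
r = 1 − (4.924/7.6)² ≈ 1 − 0.420 ≈ 0.580

0.58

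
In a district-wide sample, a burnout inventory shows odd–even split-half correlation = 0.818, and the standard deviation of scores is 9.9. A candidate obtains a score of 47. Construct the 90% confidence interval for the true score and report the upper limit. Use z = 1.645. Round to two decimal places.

52.15

r_full = 2·0.818 / (1 + 0.818) ≈ 0.8999
SEM = 9.9000 × √(1 − 0.8999) = 9.9000 × √0.1001 ≈ 9.9000 × 0.3164 ≈ 3.1324
Half-width = 1.645×3.1324 ≈ 5.1528
Upper limit = 47 + 5.1528 ≈ 52.1528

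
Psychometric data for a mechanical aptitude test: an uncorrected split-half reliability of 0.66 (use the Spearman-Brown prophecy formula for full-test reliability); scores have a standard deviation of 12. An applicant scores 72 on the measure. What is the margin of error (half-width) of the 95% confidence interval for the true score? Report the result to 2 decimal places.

r_full = 2·0.66 / (1 + 0.66) ≈ 0.7952
SEM = 12.0000×√(1 − 0.7952) ≈ 5.4308
Margin = 1.96 × 5.4308 ≈ 10.6444

10.64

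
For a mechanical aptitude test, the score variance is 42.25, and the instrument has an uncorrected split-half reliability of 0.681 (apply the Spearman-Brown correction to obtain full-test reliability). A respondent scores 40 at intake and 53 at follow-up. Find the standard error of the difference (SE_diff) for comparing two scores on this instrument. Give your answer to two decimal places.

4.00

σ = 42.25^(1/2) = 6.5000
Spearman-Brown: r = 2(0.681) / (1 + 0.681) = 1.3620 / 1.6810 ≈ 0.8102
The standard error of measurement is 6.5000*√(1 − 0.8102) ≈ 6.5000*0.4356 ≈ 2.8316.
SE_diff = √2 * SEM ≈ 4.0044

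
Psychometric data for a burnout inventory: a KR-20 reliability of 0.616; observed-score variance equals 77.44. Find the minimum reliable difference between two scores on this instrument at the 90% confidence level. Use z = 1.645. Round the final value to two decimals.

σ = 77.44^(1/2) = 8.80000
The standard error of measurement is 8.80000*√(1 − 0.61600) ≈ 8.80000*0.61968 ≈ 5.45316.
SE_diff = SEM * √2 ≈ 5.45316 * 1.41421 ≈ 7.71193
Smallest detectable difference = 1.645*7.71193 ≈ 12.68613

12.69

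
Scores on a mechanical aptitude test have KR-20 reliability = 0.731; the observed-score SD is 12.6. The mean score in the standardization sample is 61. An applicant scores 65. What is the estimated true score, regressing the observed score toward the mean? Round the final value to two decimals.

Estimated true score = 0.7310·65 + (1 − 0.7310)·61 ≈ 63.9240

63.92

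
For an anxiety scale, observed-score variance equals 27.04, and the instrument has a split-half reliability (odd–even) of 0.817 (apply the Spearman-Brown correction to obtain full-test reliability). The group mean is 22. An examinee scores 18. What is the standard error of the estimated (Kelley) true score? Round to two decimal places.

1.56

σ = 27.04^(1/2) = 5.2000
Spearman-Brown: r = 2(0.817) / (1 + 0.817) = 1.6340 / 1.8170 ≈ 0.8993
SE_est = 5.2000·√[r(1 − r)] ≈ 1.5649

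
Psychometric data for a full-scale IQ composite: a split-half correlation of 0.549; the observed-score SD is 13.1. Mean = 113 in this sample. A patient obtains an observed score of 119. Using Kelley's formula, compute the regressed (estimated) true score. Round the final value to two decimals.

Full-length reliability (Spearman-Brown) = 2(0.549)/(1+0.549) ≈ 0.7088
Estimated true score = 0.7088×119 + (1 − 0.7088)×113 ≈ 117.2531

117.25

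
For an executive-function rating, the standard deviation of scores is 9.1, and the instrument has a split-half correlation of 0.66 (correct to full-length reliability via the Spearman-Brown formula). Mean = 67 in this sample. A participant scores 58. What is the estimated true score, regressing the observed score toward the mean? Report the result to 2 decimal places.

59.84

Full-length reliability (Spearman-Brown) = 2(0.66)/(1+0.66) ≈ 0.7952
T̂ = 0.7952(58) + 0.2048(67) ≈ 59.8434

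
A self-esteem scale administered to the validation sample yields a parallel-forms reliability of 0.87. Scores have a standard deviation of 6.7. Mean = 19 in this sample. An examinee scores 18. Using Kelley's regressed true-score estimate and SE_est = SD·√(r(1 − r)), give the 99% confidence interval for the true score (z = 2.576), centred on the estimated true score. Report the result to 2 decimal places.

[12.33, 23.93]

T̂ = r·X + (1 − r)·M = 0.8700·18 + 0.1300·19 = 15.6600 + 2.4700 ≈ 18.1300
SE_est = SD · √(r(1 − r)) = 6.7000 · √0.1131 ≈ 6.7000 · 0.3363 ≈ 2.2532
CI = 18.1300 ± 2.576 · 2.2532 → [12.3257, 23.9343]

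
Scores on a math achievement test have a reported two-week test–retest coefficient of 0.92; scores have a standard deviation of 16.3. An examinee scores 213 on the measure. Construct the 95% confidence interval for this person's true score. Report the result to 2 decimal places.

[203.96, 222.04]

The standard error of measurement is 16.3000·√(1 − 0.9200) ≈ 16.3000·0.2828 ≈ 4.6103.
1.96 · SEM ≈ 9.0363
95% CI: 213 ± 9.0363 = [203.9637, 222.0363]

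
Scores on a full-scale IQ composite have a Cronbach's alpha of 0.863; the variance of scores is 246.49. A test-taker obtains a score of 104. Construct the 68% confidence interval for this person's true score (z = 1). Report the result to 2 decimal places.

σ = 246.49^(1/2) = 15.7000
SEM = 15.7000·√(1 − 0.8630) ≈ 5.8111
Margin = 1 · 5.8111 ≈ 5.8111
CI = 104 ± 5.8111 → [98.1889, 109.8111]

[98.19, 109.81]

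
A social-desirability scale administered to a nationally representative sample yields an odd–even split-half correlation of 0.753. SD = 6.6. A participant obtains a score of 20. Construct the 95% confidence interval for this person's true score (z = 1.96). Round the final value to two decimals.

[15.14, 24.86]

Spearman-Brown: r = 2(0.753) / (1 + 0.753) = 1.5060 / 1.7530 ≃ 0.8591
SEM = 6.6000 × √(1 − 0.8591) = 6.6000 × √0.1409 ≃ 6.6000 × 0.3754 ≃ 2.4774
Margin = 1.96 × 2.4774 ≃ 4.8558
CI = 20 ± 4.8558 → [15.1442, 24.8558]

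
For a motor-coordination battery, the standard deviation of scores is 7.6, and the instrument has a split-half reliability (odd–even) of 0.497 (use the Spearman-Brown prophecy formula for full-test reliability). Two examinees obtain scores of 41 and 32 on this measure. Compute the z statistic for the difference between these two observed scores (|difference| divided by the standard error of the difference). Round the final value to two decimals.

Full-length reliability (Spearman-Brown) = 2(0.497)/(1+0.497) ≈ 0.66399
SEM = 7.60000·√(1 − 0.66399) ≈ 4.40541
Standard error of the difference = 4.40541·√2 ≈ 6.23020
z = |41 − 32| / 6.23020 = 9 / 6.23020 ≈ 1.44458

1.44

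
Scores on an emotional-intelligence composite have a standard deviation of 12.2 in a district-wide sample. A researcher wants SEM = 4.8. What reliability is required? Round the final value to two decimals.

0.85

r = 1 − (SEM / SD)² = 1 − (4.800 / 12.2)² ≈ 1 − 0.155 ≈ 0.845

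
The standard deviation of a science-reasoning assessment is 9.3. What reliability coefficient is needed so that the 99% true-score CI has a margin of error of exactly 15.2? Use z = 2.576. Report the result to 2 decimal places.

0.60

SEM needed = half-width / z = 15.2/2.576 ≈ 5.90062
r = 1 − (SEM / SD)² = 1 − (5.90062 / 9.3)² ≈ 1 − 0.40256 ≈ 0.59744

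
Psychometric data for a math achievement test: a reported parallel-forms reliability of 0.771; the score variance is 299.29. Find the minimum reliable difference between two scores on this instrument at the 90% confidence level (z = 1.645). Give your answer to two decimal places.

19.26

SD = √299.29 = 17.30000
SEM = 17.30000 * √(1 − 0.77100) = 17.30000 * √0.22900 ≈ 17.30000 * 0.47854 ≈ 8.27873
Standard error of the difference = 8.27873·√2 ≈ 11.70790
Minimum reliable difference = 1.645 * SE_diff ≈ 1.645 * 11.70790 ≈ 19.25949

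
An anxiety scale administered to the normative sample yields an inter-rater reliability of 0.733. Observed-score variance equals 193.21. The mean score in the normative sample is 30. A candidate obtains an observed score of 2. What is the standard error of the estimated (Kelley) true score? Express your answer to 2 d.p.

SD = √193.21 ≈ 13.90000
SE_est = SD * √(r(1 − r)) = 13.90000 * √0.19571 ≈ 13.90000 * 0.44239 ≈ 6.14925

6.15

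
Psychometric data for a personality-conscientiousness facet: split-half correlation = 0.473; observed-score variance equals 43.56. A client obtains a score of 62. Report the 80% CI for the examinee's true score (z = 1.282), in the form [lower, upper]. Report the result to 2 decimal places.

[56.94, 67.06]

σ = 43.56^(1/2) = 6.6000
r_full = 2·0.473 / (1 + 0.473) ≈ 0.6422
SEM = 6.6000 × √(1 − 0.6422) = 6.6000 × √0.3578 ≈ 6.6000 × 0.5981 ≈ 3.9477
Half-width = 1.282×3.9477 ≈ 5.0610
80% CI: 62 ± 5.0610 = [56.9390, 67.0610]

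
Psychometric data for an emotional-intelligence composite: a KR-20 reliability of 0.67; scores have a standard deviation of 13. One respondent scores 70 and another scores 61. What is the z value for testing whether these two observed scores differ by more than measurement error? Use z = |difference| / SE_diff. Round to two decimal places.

0.85

SEM = 13.000 × √(1 − 0.670) = 13.000 × √0.330 ≈ 13.000 × 0.574 ≈ 7.468
SE_diff = √2 × SEM ≈ 10.561
z = 9 / 10.561 ≈ 0.852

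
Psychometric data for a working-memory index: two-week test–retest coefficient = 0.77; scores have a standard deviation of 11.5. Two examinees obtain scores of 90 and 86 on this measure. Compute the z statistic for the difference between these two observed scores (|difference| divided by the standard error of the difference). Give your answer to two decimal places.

0.51

SEM = 11.500 · √(1 − 0.770) = 11.500 · √0.230 ≈ 11.500 · 0.480 ≈ 5.515
SE_diff = √2 · SEM ≈ 7.800
z = |90 − 86| / 7.800 = 4 / 7.800 ≈ 0.513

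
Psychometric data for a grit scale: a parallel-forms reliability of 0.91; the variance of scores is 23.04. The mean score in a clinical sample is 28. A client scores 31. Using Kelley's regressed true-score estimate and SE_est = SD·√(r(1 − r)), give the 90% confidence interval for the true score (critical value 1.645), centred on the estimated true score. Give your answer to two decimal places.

σ = 23.04^(1/2) = 4.8000
T̂ = 0.9100(31) + 0.0900(28) ≈ 30.7300
SE_est = 4.8000*√(0.9100*0.0900) ≈ 1.3737
CI = 30.7300 ± 1.645 * 1.3737 → [28.4703, 32.9897]

[28.47, 32.99]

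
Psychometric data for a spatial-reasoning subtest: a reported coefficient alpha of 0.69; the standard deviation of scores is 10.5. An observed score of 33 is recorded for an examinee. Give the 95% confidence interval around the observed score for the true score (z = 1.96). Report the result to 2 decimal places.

SEM = 10.5000 · √(1 − 0.6900) = 10.5000 · √0.3100 ≈ 10.5000 · 0.5568 ≈ 5.8462
1.96 · SEM ≈ 11.4585
Interval: (21.5415, 44.4585)

[21.54, 44.46]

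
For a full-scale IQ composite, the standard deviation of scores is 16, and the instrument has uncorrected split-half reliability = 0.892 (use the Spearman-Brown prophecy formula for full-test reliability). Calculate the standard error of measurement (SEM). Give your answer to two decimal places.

r_full = 2·0.892 / (1 + 0.892) ≈ 0.9429
SEM = 16.0000×√(1 − 0.9429) ≈ 3.8227

3.82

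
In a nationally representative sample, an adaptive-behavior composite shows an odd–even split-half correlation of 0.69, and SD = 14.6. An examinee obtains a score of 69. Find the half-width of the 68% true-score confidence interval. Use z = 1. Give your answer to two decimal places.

Spearman-Brown: r = 2(0.69) / (1 + 0.69) = 1.3800 / 1.6900 ≃ 0.8166
SEM = 14.6000 × √(1 − 0.8166) = 14.6000 × √0.1834 ≃ 14.6000 × 0.4283 ≃ 6.2530
Half-width = 1×6.2530 ≃ 6.2530

6.25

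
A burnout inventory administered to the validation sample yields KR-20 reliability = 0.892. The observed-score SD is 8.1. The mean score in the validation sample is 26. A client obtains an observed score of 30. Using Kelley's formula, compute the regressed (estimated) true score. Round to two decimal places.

T̂ = r·X + (1 − r)·M = 0.89200·30 + 0.10800·26 = 26.76000 + 2.80800 ≈ 29.56800

29.57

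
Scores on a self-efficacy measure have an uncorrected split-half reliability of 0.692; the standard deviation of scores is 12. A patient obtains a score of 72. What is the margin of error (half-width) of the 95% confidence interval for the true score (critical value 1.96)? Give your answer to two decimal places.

10.03

Spearman-Brown: r = 2(0.692) / (1 + 0.692) = 1.3840 / 1.6920 ≈ 0.8180
SEM = 12.0000 × √(1 − 0.8180) = 12.0000 × √0.1820 ≈ 12.0000 × 0.4267 ≈ 5.1198
1.96 × SEM ≈ 10.0349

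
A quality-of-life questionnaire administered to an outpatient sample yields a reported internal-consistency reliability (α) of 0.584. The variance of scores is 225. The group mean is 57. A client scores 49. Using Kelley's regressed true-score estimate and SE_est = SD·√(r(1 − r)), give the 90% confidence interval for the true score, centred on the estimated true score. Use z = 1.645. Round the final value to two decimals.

[40.17, 64.49]

σ = 225^(1/2) = 15.000
T̂ = 0.584(49) + 0.416(57) ≈ 52.328
SE_est = SD * √(r(1 − r)) = 15.000 * √0.243 ≈ 15.000 * 0.493 ≈ 7.393
90% CI: 52.328 ± 12.162 ≈ (40.166, 64.490)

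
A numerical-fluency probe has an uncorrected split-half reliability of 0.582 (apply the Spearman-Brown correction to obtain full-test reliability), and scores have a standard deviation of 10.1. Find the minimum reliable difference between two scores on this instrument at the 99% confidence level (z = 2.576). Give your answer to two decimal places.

18.91

r_full = 2·0.582 / (1 + 0.582) ≈ 0.7358
SEM = 10.1000 × √(1 − 0.7358) = 10.1000 × √0.2642 ≈ 10.1000 × 0.5140 ≈ 5.1917
SE_diff = SEM × √2 ≈ 5.1917 × 1.4142 ≈ 7.3421
Minimum reliable difference = 2.576 × SE_diff ≈ 2.576 × 7.3421 ≈ 18.9133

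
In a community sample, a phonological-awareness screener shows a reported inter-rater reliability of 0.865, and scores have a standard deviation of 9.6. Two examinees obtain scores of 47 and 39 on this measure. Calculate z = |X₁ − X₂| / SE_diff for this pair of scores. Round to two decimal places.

1.60

SEM = 9.6000 * √(1 − 0.8650) = 9.6000 * √0.1350 ≈ 9.6000 * 0.3674 ≈ 3.5273
Standard error of the difference = 3.5273·√2 ≈ 4.9883
z = 8 / 4.9883 ≈ 1.6038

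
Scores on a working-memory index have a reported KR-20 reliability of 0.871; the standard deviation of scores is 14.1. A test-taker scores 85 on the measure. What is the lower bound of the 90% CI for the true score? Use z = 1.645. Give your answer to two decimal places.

SEM = 14.1000 · √(1 − 0.8710) = 14.1000 · √0.1290 ≈ 14.1000 · 0.3592 ≈ 5.0642
1.645 · SEM ≈ 8.3307
Lower limit = 85 − 8.3307 ≈ 76.6693

76.67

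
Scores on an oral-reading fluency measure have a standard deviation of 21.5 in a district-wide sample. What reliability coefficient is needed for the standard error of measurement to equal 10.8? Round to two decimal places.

0.75

r = 1 − (10.8000/21.5)² ≃ 1 − 0.2523 ≃ 0.7477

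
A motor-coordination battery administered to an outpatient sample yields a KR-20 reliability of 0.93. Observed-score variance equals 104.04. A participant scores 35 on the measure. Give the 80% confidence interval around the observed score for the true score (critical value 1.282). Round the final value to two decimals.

[31.54, 38.46]

SD = √104.04 = 10.20000
SEM = 10.20000 × √(1 − 0.93000) = 10.20000 × √0.07000 ≈ 10.20000 × 0.26458 ≈ 2.69867
Margin = 1.282 × 2.69867 ≈ 3.45969
80% CI: 35 ± 3.45969 = [31.54031, 38.45969]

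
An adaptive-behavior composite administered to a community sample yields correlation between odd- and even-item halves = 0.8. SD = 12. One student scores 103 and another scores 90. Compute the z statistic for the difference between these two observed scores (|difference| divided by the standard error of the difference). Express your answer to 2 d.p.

Spearman-Brown: r = 2(0.8) / (1 + 0.8) = 1.600 / 1.800 ≈ 0.889
SEM = 12.000 × √(1 − 0.889) = 12.000 × √0.111 ≈ 12.000 × 0.333 ≈ 4.000
SE_diff = √2 × SEM ≈ 5.657
z = 13 / 5.657 ≈ 2.298

2.30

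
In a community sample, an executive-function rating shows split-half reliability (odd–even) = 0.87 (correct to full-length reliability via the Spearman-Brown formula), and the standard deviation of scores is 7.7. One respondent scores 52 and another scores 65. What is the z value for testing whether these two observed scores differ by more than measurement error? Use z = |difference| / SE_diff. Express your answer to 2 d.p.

r_full = 2·0.87 / (1 + 0.87) ≈ 0.9305
The standard error of measurement is 7.7000·√(1 − 0.9305) ≈ 7.7000·0.2637 ≈ 2.0302.
SE_diff = SEM · √2 ≈ 2.0302 · 1.4142 ≈ 2.8712
z = |52 − 65| / 2.8712 = 13 / 2.8712 ≈ 4.5278

4.53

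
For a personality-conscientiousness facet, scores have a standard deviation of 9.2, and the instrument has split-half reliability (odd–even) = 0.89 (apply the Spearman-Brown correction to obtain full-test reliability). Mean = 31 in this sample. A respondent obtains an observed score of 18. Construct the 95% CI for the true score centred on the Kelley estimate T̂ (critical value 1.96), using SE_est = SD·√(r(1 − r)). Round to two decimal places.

Spearman-Brown: r = 2(0.89) / (1 + 0.89) = 1.7800 / 1.8900 ≃ 0.9418
T̂ = r·X + (1 − r)·M = 0.9418·18 + 0.0582·31 = 16.9524 + 1.8042 ≃ 18.7566
SE_est = SD · √(r(1 − r)) = 9.2000 · √0.0548 ≃ 9.2000 · 0.2341 ≃ 2.1539
95% CI: 18.7566 ± 4.2217 ≃ (14.5349, 22.9783)

[14.53, 22.98]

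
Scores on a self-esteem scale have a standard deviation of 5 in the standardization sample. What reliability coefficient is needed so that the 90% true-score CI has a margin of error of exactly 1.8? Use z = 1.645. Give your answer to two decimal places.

SEM needed = half-width / z = 1.8/1.645 ≃ 1.094
r = 1 − (SEM / SD)² = 1 − (1.094 / 5)² ≃ 1 − 0.048 ≃ 0.952

0.95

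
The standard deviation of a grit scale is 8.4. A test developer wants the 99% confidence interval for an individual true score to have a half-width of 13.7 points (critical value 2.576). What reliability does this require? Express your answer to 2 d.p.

0.60

Required SEM = 13.7 / 2.576 ≈ 5.31832
r = 1 − (5.31832/8.4)² ≈ 1 − 0.40086 ≈ 0.59914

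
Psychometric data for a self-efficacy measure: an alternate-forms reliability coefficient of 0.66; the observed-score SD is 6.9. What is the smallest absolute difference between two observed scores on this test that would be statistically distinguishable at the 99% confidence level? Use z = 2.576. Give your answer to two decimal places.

14.66

SEM = 6.90000×√(1 − 0.66000) ≃ 4.02336
SE_diff = √2 × SEM ≃ 5.68989
Minimum reliable difference = 2.576 × SE_diff ≃ 2.576 × 5.68989 ≃ 14.65715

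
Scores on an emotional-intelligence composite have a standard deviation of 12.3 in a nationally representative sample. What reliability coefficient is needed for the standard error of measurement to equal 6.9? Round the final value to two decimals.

0.69

Required reliability = 1 − (SEM/SD)² = 1 − 0.315 ≈ 0.685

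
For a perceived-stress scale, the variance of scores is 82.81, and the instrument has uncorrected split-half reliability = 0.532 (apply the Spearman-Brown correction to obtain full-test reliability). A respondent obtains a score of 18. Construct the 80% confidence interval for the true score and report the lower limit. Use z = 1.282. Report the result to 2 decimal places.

11.55

σ = 82.81^(1/2) = 9.100
Spearman-Brown: r = 2(0.532) / (1 + 0.532) = 1.064 / 1.532 ≈ 0.695
SEM = 9.100 * √(1 − 0.695) = 9.100 * √0.305 ≈ 9.100 * 0.553 ≈ 5.030
Margin = 1.282 * 5.030 ≈ 6.448
Lower bound: 18 − 6.448 = 11.552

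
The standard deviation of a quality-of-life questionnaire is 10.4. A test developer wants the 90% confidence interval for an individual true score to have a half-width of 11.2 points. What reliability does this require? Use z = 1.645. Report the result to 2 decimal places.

0.57

Required SEM = 11.2 / 1.645 ≈ 6.809
Required reliability = 1 − (SEM/SD)² = 1 − 0.429 ≈ 0.571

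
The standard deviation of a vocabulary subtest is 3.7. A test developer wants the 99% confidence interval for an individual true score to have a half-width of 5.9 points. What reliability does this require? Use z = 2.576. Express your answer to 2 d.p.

0.62

Required SEM = 5.9 / 2.576 ≈ 2.290
r = 1 − (2.290/3.7)² ≈ 1 − 0.383 ≈ 0.617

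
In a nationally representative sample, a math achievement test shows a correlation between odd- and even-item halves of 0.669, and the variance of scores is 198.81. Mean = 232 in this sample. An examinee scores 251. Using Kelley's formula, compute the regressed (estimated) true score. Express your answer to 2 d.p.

247.23

Full-length reliability (Spearman-Brown) = 2(0.669)/(1+0.669) ≈ 0.802
T̂ = 0.802(251) + 0.198(232) ≈ 247.232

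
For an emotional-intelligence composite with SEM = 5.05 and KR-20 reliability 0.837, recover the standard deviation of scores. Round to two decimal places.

12.51

SD = SEM / √(1 − r) = 5.05 / √0.163 ≈ 5.05 / 0.404 ≈ 12.508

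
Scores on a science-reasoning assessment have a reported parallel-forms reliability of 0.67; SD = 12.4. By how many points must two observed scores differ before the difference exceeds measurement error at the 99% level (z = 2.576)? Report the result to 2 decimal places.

25.95

SEM = 12.400×√(1 − 0.670) ≈ 7.123
SE_diff = SEM × √2 ≈ 7.123 × 1.414 ≈ 10.074
Minimum reliable difference = 2.576 × SE_diff ≈ 2.576 × 10.074 ≈ 25.950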